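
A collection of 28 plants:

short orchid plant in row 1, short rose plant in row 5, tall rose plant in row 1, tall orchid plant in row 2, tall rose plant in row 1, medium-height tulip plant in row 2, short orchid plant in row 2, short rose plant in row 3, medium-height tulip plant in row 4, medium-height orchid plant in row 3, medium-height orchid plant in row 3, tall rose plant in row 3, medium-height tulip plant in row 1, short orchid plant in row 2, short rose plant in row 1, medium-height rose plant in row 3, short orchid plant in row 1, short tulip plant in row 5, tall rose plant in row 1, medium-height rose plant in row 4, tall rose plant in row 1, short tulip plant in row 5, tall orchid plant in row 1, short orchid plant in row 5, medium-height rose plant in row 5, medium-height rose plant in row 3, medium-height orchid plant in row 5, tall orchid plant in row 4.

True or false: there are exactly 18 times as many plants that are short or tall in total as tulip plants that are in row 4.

plants that are short or tall: 18.
tulip plants in row 4: 1.
The claim requires 18 = 18 × 1 = 18, which holds.

True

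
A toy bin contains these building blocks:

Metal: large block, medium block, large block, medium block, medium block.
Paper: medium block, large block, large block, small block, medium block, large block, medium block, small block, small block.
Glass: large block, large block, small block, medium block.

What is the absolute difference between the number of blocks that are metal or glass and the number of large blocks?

blocks that are metal or glass: 9. large blocks: 7.
|9 − 7| = 9 − 7 = 2.

2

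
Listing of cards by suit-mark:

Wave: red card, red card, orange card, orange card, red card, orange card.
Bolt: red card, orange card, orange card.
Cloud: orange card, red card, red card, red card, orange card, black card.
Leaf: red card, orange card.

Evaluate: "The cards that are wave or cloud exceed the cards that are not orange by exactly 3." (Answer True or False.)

True

There are 12 cards that are wave or cloud.
There are 9 cards that are not orange.
The claim requires 12 − 9 (= 3) to equal 3, which holds.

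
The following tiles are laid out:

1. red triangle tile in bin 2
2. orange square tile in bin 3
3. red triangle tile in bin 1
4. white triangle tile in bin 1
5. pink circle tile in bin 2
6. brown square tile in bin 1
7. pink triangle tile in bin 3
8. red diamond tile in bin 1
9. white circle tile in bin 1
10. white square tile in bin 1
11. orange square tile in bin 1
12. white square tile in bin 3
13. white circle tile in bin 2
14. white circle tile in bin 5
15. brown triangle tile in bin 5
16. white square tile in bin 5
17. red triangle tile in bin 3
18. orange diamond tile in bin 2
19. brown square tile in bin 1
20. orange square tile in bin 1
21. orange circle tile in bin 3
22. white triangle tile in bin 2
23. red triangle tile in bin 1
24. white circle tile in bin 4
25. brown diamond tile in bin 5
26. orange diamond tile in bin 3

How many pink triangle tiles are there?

1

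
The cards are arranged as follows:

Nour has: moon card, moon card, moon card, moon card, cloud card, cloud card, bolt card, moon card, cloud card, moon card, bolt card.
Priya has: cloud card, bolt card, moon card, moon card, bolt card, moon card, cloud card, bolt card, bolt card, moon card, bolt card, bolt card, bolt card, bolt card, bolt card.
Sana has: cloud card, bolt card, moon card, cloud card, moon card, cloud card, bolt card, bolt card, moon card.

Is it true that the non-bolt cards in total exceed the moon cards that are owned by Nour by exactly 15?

|non-bolt cards| = 21.
|moon cards owned by Nour| = 6.
The claim requires 21 − 6 (= 15) to equal 15, which holds.

True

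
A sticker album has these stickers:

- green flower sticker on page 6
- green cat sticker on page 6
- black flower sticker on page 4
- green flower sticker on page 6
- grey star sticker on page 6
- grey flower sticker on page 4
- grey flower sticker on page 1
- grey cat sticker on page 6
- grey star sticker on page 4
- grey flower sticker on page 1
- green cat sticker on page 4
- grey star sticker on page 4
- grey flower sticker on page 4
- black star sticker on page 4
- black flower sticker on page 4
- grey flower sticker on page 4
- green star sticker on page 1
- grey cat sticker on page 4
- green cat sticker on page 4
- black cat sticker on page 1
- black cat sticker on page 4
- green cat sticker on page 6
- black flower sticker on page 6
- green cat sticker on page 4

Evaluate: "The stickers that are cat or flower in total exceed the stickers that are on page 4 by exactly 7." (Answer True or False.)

False

stickers that are cat or flower: 19.
stickers on page 4: 13.
The claim requires 19 − 13 (= 6) to equal 7, which does not hold.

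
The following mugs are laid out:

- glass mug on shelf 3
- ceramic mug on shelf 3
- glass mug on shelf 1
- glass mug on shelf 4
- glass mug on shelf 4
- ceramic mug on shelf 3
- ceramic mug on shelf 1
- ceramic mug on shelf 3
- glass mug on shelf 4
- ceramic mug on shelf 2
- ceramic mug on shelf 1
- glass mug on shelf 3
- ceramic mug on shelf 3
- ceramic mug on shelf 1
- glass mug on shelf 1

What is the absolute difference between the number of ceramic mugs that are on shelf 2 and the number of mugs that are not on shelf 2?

13

ceramic mugs on shelf 2: 1. mugs that are not on shelf 2: 14.
|1 − 14| = 14 − 1 = 13.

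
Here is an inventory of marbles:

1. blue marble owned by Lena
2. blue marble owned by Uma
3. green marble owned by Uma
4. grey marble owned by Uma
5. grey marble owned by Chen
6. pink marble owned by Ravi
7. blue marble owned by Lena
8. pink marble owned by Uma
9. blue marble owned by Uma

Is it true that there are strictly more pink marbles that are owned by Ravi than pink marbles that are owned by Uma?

pink marbles owned by Ravi: 1.
pink marbles owned by Uma: 1.
The claim requires 1 > 1, which does not hold.

False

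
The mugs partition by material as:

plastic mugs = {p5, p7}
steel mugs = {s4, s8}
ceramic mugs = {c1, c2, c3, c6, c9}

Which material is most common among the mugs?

Counts by material: ceramic 5, steel 2, plastic 2.
The maximum is 5, held uniquely by ceramic.

ceramic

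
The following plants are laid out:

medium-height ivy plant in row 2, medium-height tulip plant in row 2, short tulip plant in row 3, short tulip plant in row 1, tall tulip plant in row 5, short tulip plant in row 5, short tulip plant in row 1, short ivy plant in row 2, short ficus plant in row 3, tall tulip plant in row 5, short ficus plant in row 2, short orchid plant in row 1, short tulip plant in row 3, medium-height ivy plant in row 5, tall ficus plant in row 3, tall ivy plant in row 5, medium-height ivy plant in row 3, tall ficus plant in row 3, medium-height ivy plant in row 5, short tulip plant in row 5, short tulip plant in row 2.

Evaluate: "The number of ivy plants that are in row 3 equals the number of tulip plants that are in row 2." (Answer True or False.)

There is 1 ivy plant in row 3.
There are 2 tulip plants in row 2.
The claim requires 1 = 2, which does not hold.

False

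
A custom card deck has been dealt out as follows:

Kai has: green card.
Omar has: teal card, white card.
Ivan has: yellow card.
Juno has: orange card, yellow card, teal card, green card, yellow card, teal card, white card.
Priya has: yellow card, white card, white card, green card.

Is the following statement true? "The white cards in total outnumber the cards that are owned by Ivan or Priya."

There are 4 white cards.
Count of cards owned by Ivan or Priya: 5.
The claim requires 4 > 5, which does not hold.

False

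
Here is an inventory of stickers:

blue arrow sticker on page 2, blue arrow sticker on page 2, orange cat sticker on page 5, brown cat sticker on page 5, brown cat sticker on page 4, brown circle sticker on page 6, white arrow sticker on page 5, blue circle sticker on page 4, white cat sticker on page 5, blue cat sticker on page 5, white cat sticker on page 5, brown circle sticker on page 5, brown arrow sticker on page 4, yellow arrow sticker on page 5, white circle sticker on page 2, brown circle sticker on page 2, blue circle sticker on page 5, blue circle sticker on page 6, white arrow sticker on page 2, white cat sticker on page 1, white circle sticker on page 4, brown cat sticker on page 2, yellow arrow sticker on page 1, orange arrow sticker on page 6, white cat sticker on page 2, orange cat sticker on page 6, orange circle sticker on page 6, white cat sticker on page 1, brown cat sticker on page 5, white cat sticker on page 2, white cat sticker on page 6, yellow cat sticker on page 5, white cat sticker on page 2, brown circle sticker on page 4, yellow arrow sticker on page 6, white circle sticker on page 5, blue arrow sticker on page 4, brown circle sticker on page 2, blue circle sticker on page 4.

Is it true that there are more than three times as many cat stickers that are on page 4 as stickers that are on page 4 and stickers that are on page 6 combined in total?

False

There is 1 cat sticker on page 4.
stickers on page 4: 7; stickers on page 6: 7; combined: 7 + 7 = 14.
The claim requires 1 > 3 × 14 = 42, which does not hold.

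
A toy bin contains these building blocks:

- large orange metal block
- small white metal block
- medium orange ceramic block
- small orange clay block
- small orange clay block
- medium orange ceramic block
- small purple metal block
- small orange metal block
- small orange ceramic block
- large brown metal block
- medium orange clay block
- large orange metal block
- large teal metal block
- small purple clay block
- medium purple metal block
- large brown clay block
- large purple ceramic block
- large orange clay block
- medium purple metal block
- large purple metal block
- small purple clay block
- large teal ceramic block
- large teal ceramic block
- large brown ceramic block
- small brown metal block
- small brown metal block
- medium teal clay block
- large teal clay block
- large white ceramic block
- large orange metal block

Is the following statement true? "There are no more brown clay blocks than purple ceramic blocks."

True

There is 1 brown clay block.
There is 1 purple ceramic block.
The claim requires 1 ≤ 1, which holds.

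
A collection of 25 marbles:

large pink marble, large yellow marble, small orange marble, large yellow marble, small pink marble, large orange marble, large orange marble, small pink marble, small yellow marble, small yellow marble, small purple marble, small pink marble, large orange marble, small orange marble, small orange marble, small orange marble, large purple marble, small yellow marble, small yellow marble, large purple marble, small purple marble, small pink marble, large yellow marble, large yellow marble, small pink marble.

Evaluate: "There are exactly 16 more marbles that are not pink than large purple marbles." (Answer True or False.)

False

marbles that are not pink: 19.
large purple marbles: 2.
The claim requires 19 − 2 (= 17) to equal 16, which does not hold.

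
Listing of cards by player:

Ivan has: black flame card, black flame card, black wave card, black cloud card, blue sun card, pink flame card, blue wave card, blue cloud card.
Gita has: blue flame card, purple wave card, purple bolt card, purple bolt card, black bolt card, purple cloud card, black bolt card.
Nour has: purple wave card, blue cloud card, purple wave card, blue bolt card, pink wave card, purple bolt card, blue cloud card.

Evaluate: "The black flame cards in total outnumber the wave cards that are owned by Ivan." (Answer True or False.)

black flame cards: 2.
wave cards owned by Ivan: 2.
The claim requires 2 > 2, which does not hold.

False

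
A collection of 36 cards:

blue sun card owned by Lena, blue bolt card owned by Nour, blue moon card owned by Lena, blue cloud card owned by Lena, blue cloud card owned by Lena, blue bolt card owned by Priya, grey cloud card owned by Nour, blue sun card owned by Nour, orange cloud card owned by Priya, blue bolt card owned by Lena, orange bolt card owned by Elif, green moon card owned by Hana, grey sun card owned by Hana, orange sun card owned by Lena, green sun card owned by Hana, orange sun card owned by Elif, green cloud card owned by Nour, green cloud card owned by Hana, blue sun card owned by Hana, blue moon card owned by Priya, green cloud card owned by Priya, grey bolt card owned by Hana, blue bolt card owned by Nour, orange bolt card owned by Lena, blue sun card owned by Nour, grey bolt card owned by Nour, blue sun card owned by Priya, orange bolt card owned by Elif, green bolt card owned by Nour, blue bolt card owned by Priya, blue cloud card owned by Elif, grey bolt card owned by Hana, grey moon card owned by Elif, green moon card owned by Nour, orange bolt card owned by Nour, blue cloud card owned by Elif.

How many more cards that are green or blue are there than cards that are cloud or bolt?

cards that are green or blue: 23.
cards that are cloud or bolt: 22.
23 − 22 = 1.

1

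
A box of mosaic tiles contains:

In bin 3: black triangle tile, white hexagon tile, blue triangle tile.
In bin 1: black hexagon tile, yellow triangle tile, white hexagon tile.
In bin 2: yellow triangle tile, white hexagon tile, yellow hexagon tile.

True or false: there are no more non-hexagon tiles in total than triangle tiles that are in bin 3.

|non-hexagon tiles| = 4.
|triangle tiles in bin 3| = 2.
The claim requires 4 ≤ 2, which does not hold.

False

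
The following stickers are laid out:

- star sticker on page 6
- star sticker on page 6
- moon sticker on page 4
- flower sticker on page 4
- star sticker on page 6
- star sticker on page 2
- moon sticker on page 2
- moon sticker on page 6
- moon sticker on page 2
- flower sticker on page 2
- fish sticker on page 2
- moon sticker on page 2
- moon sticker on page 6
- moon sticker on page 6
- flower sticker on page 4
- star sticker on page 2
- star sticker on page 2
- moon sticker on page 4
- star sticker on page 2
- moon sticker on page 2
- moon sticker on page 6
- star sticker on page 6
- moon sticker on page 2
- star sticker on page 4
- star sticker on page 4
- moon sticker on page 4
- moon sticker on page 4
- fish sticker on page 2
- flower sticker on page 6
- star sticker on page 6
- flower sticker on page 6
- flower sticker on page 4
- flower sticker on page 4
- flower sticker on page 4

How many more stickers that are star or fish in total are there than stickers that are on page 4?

2

stickers that are star or fish: 13.
stickers on page 4: 11.
13 − 11 = 2.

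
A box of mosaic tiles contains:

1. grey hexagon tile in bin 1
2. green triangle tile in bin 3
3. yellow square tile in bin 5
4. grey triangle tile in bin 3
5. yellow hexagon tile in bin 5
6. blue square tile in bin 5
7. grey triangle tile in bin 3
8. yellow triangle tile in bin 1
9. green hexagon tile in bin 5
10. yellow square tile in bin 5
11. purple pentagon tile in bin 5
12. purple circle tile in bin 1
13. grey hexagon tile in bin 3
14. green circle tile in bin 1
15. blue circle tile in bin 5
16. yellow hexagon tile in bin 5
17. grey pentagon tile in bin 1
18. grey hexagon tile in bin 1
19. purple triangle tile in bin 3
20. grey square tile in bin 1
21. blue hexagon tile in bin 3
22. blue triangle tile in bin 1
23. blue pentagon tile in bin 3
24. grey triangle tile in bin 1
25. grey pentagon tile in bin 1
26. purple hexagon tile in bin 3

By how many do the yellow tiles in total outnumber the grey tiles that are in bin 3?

2

yellow tiles: 5.
grey tiles in bin 3: 3.
5 − 3 = 2.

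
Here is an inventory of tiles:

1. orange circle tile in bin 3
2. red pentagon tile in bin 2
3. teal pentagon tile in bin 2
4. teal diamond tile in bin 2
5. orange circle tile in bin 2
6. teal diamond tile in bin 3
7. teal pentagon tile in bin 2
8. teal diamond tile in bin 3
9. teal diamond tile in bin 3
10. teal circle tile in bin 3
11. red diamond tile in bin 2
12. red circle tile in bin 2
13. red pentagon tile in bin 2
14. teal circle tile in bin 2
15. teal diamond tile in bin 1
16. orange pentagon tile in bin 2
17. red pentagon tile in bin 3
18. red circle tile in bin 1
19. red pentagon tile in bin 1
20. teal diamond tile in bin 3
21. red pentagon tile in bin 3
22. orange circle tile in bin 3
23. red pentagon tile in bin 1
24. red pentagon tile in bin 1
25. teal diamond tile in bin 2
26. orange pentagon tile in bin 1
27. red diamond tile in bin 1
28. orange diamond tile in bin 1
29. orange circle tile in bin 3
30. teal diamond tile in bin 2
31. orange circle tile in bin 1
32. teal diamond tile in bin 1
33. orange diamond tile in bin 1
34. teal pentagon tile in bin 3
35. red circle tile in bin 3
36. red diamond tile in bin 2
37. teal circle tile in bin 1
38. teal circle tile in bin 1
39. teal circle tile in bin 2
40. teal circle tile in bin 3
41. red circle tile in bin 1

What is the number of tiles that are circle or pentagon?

circle: 15; pentagon: 12; together 15 + 12 = 27.

27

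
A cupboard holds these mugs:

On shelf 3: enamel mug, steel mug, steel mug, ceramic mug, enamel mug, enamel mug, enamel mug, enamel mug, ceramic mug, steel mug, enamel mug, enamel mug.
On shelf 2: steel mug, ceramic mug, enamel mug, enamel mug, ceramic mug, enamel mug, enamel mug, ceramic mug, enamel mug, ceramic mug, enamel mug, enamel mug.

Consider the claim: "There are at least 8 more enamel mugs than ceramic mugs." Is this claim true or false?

True

enamel mugs: 14.
ceramic mugs: 6.
The claim requires 14 − 6 = 8 ≥ 8, which holds.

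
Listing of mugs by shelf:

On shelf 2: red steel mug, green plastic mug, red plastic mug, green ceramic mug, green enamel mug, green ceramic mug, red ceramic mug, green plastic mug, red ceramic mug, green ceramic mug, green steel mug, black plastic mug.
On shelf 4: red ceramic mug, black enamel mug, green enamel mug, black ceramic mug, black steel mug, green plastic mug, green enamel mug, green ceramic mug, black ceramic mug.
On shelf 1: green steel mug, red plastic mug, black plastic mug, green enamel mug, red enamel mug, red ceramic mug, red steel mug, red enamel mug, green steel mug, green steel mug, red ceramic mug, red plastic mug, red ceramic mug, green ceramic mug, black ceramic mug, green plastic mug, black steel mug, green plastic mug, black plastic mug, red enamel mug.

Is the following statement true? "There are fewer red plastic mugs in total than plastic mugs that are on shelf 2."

|red plastic mugs| = 3.
|plastic mugs on shelf 2| = 4.
The claim requires 3 < 4, which holds.

True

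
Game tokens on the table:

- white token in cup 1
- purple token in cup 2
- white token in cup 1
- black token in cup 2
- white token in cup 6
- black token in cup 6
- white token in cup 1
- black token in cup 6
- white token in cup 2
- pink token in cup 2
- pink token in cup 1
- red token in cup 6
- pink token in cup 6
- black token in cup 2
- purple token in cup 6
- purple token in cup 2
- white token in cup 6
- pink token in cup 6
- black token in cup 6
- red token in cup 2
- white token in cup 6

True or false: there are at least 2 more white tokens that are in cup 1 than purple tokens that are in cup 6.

white tokens in cup 1: 3.
purple tokens in cup 6: 1.
The claim requires 3 − 1 = 2 ≥ 2, which holds.

True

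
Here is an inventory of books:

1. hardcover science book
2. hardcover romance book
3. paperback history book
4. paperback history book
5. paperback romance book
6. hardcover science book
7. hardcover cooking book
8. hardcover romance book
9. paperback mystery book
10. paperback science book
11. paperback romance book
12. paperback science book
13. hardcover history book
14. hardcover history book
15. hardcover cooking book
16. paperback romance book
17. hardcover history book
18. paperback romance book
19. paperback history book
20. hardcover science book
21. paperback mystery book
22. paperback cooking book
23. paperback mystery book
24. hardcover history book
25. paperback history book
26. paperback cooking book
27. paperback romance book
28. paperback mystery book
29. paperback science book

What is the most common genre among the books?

Counts by genre: history 8, romance 7, science 6, mystery 4, cooking 4.
The maximum is 8, held uniquely by history.

history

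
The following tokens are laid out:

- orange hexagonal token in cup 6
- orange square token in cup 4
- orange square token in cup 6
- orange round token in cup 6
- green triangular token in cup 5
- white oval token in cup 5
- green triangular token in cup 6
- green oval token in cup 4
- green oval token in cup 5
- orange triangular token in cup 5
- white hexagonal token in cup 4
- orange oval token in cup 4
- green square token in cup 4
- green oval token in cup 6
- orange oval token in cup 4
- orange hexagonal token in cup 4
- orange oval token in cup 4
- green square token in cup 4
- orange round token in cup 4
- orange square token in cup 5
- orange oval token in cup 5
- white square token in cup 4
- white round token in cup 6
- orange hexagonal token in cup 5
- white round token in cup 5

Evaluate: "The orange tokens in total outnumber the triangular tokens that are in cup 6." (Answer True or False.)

True

orange tokens: 13.
triangular tokens in cup 6: 1.
The claim requires 13 > 1, which holds.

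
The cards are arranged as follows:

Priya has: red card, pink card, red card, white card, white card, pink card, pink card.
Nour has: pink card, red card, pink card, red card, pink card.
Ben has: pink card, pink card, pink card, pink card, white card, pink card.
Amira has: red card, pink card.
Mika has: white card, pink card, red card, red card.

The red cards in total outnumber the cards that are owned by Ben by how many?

1

red cards: 7.
cards owned by Ben: 6.
7 − 6 = 1.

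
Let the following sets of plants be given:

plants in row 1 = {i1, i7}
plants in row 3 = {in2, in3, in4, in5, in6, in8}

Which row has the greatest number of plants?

Counts by row: row 3→6, row 1→2.
The maximum is 6, held uniquely by row 3.

row 3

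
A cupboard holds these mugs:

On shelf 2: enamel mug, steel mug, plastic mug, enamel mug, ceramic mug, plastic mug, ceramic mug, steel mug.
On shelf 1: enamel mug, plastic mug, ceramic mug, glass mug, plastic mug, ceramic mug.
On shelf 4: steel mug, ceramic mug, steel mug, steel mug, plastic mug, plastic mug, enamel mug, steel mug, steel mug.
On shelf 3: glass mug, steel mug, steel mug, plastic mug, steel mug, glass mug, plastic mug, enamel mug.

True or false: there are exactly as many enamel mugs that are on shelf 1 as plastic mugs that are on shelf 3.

False

There is 1 enamel mug on shelf 1.
There are 2 plastic mugs on shelf 3.
The claim requires 1 = 2, which does not hold.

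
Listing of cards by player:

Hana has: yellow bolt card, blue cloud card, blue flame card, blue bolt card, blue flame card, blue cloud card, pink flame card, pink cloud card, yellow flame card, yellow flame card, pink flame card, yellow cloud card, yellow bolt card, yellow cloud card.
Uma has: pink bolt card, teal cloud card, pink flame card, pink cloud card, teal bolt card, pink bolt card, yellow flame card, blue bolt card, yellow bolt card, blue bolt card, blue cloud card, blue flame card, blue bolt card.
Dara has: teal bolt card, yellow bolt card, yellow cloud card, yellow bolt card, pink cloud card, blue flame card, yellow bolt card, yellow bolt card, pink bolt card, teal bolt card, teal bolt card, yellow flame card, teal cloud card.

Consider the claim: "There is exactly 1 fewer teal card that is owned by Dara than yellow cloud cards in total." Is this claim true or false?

teal cards owned by Dara: 4.
yellow cloud cards: 3.
The claim requires 3 − 4 (= -1) to equal 1, which does not hold.

False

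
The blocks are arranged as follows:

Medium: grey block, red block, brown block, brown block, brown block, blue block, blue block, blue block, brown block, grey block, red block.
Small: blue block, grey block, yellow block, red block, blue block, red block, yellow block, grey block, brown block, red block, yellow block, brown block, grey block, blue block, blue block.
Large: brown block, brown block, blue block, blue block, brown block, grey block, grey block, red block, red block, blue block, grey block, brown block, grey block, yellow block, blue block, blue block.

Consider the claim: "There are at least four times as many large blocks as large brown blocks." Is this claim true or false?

|large blocks| = 16.
|large brown blocks| = 4.
The claim requires 16 ≥ 4 × 4 = 16, which holds.

True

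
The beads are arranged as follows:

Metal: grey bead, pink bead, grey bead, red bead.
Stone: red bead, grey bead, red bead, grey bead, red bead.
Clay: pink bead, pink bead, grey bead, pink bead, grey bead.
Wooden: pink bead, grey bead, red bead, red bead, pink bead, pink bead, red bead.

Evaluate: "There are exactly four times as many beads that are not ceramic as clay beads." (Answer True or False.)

False

beads that are not ceramic: 21.
clay beads: 5.
The claim requires 21 = 4 × 5 = 20, which does not hold.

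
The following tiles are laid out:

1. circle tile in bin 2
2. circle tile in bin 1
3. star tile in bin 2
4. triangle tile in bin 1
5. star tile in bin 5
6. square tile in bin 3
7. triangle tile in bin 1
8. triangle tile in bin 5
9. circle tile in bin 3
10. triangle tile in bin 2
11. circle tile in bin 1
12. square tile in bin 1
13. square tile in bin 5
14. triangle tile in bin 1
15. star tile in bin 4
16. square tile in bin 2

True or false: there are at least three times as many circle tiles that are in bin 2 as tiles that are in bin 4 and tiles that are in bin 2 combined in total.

False

|circle tiles in bin 2| = 1.
tiles in bin 4: 1; tiles in bin 2: 4; combined: 1 + 4 = 5.
The claim requires 1 ≥ 3 × 5 = 15, which does not hold.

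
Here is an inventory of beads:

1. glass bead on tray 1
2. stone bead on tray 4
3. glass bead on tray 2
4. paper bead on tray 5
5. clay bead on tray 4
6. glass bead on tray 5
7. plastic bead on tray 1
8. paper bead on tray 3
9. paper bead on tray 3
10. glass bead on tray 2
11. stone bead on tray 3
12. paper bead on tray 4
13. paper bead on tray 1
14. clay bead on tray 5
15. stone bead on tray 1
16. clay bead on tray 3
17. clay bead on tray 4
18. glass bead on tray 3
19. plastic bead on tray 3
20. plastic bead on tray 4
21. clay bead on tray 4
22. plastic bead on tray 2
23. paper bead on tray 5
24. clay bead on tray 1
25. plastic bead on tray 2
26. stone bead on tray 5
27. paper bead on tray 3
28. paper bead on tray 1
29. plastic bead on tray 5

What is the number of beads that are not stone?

Total beads: 29; with the excluded value: 4; remaining 29 − 4 = 25.

25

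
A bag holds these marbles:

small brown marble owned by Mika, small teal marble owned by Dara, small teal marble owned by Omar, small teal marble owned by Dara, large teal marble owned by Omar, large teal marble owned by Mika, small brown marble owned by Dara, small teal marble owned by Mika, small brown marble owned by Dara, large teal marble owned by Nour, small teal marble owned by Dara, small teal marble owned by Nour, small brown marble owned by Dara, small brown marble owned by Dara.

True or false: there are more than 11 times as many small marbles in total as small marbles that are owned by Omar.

False

There are 11 small marbles.
Count of small marbles owned by Omar: 1.
The claim requires 11 > 11 × 1 = 11, which does not hold.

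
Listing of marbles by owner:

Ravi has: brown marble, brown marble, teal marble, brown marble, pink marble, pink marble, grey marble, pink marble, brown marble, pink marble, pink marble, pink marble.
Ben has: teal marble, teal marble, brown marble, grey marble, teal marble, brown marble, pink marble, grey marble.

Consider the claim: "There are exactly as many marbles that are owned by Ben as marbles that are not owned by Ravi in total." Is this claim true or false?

|marbles owned by Ben| = 8.
|marbles that are not owned by Ravi| = 8.
The claim requires 8 = 8, which holds.

True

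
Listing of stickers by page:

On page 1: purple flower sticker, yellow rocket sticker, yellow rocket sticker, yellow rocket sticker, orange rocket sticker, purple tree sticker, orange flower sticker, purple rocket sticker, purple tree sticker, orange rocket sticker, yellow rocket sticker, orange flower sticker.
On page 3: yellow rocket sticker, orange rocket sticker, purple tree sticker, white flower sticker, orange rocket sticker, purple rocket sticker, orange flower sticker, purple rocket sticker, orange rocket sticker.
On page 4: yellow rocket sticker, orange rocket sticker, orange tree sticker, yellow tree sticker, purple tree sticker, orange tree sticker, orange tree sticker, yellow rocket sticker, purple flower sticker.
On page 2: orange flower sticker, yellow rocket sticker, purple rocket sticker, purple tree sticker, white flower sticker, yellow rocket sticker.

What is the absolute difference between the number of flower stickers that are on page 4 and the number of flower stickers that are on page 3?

flower stickers on page 4: 1. flower stickers on page 3: 2.
|1 − 2| = 2 − 1 = 1.

1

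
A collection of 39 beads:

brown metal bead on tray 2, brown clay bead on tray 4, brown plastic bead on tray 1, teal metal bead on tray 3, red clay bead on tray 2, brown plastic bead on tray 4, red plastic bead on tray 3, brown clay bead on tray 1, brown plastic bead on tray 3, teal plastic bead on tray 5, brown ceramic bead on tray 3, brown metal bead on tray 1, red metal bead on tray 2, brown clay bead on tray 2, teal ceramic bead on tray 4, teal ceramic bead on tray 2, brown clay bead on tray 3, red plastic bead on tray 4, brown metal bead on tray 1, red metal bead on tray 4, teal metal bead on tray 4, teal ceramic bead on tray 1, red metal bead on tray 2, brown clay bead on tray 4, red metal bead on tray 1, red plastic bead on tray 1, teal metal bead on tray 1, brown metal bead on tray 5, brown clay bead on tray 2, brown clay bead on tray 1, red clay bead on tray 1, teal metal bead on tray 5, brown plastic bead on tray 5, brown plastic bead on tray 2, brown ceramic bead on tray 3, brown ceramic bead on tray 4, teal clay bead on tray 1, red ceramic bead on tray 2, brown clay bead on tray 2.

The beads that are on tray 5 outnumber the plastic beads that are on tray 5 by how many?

beads on tray 5: 4.
plastic beads on tray 5: 2.
4 − 2 = 2.

2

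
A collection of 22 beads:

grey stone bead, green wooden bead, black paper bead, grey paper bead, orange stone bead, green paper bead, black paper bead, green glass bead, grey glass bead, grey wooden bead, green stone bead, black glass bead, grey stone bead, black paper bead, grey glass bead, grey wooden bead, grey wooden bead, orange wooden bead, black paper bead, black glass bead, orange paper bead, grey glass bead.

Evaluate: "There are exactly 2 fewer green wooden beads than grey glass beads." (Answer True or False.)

True

|green wooden beads| = 1.
|grey glass beads| = 3.
The claim requires 3 − 1 (= 2) to equal 2, which holds.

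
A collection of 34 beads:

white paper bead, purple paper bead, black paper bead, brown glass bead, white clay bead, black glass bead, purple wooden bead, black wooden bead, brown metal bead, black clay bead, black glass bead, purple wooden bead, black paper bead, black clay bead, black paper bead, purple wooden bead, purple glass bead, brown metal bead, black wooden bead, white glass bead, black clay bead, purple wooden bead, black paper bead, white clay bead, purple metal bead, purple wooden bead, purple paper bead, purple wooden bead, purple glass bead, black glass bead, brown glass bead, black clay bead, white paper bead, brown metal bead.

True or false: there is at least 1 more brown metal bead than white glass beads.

True

brown metal beads: 3.
white glass beads: 1.
The claim requires 3 − 1 = 2 ≥ 1, which holds.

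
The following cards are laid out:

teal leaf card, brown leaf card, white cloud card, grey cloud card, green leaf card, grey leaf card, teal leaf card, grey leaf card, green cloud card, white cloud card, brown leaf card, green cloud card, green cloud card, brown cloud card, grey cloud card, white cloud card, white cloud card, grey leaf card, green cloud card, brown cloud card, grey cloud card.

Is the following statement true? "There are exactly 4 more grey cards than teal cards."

True

grey cards: 6.
teal cards: 2.
The claim requires 6 − 2 (= 4) to equal 4, which holds.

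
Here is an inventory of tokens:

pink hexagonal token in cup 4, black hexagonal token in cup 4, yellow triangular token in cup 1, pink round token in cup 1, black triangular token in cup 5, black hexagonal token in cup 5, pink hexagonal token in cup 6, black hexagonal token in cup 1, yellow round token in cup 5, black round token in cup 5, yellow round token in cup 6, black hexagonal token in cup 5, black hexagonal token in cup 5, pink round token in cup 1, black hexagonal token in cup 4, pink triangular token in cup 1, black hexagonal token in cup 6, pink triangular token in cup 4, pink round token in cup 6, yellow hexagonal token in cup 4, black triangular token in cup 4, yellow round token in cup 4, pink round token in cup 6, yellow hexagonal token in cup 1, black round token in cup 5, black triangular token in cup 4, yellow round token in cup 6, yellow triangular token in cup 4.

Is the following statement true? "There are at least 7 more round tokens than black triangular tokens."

True

|round tokens| = 10.
|black triangular tokens| = 3.
The claim requires 10 − 3 = 7 ≥ 7, which holds.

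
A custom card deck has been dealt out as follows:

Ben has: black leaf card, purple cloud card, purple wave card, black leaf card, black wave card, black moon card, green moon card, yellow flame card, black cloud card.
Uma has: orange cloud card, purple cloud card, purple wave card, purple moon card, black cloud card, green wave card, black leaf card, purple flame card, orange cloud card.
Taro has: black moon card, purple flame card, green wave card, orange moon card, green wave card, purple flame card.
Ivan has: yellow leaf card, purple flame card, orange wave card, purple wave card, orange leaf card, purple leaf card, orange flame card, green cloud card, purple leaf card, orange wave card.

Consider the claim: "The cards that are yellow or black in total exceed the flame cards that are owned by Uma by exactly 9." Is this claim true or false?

cards that are yellow or black: 10.
flame cards owned by Uma: 1.
The claim requires 10 − 1 (= 9) to equal 9, which holds.

True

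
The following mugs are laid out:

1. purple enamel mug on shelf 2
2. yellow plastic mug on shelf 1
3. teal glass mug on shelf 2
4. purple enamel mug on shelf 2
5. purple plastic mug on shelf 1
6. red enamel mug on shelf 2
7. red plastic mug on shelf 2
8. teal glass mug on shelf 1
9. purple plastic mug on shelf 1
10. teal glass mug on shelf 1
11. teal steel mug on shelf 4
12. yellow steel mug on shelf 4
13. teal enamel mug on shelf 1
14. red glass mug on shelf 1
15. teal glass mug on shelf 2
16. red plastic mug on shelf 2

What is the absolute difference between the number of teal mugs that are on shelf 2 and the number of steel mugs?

0

teal mugs on shelf 2: 2. steel mugs: 2.
|2 − 2| = 2 − 2 = 0.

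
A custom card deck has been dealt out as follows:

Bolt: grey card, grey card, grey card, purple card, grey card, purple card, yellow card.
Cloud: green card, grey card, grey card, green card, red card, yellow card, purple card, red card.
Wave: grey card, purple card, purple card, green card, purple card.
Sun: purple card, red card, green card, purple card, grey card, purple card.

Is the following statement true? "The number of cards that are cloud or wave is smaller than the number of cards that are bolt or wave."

False

There are 13 cards that are cloud or wave.
There are 12 cards that are bolt or wave.
The claim requires 13 < 12, which does not hold.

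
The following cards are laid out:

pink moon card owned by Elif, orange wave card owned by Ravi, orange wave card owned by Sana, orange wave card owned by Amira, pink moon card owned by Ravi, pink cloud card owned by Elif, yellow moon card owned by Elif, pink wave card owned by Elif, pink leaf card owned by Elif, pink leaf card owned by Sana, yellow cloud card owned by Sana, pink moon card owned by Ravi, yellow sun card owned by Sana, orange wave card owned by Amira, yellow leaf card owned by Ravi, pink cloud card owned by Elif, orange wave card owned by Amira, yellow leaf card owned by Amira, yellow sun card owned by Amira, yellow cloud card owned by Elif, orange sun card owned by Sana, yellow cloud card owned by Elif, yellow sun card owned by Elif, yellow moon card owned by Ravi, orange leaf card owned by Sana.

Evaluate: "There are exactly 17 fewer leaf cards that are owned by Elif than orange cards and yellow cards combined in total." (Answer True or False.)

False

leaf cards owned by Elif: 1.
orange cards: 7; yellow cards: 10; combined: 7 + 10 = 17.
The claim requires 17 − 1 (= 16) to equal 17, which does not hold.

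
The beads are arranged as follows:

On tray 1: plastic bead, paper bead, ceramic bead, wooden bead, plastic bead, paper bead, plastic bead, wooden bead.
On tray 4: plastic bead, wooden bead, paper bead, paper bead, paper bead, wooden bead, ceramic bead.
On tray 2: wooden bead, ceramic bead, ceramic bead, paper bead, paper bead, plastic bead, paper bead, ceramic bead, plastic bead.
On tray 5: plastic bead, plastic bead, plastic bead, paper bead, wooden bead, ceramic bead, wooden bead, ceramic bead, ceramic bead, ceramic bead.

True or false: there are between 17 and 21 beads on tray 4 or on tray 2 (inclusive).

False

beads on tray 4 or on tray 2: 16.
The claim requires 17 ≤ 16 ≤ 21, which does not hold.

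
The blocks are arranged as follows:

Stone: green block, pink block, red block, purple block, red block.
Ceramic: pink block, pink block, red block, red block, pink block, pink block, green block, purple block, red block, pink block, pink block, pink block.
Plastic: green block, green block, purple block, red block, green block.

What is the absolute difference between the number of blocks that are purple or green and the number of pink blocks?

blocks that are purple or green: 8. pink blocks: 8.
|8 − 8| = 8 − 8 = 0.

0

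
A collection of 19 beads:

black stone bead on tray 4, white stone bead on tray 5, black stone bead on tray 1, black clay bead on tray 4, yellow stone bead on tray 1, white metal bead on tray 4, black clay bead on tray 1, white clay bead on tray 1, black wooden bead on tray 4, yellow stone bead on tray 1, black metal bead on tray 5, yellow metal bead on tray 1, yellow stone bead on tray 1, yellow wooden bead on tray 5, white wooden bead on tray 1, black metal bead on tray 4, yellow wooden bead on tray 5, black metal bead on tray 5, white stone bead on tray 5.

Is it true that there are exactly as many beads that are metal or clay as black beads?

|beads that are metal or clay| = 8.
|black beads| = 8.
The claim requires 8 = 8, which holds.

True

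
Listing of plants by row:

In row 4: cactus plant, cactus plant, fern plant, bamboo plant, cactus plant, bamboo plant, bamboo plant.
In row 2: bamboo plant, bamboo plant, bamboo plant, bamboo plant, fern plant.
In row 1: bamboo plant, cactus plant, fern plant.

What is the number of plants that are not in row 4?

Total plants: 15; with the excluded value: 7; remaining 15 − 7 = 8.

8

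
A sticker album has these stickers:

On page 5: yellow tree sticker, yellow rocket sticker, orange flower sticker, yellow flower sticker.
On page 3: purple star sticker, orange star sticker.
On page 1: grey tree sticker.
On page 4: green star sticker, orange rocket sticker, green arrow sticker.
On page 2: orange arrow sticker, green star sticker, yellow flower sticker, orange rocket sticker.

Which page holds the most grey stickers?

page 1

Counts by page (restricted to grey stickers): page 1→1, page 4→0, page 2→0, page 3→0, page 5→0.
The maximum is 1, held uniquely by page 1.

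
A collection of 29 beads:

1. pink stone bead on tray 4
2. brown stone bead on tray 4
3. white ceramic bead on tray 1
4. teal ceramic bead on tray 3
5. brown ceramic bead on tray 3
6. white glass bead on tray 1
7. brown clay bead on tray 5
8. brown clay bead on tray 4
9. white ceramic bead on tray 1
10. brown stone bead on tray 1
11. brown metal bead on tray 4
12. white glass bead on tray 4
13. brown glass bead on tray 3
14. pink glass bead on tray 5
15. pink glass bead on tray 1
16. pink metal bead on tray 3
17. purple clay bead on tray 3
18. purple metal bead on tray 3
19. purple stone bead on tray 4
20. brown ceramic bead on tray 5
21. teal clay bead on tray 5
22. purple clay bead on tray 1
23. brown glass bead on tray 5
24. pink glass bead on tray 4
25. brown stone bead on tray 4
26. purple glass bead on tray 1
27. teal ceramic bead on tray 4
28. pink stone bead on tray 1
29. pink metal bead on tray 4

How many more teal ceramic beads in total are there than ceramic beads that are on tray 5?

teal ceramic beads: 2.
ceramic beads on tray 5: 1.
2 − 1 = 1.

1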